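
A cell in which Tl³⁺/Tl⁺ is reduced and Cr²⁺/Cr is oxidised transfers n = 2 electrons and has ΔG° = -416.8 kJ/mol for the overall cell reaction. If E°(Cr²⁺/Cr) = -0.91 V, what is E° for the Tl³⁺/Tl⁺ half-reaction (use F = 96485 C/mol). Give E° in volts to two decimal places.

+1.25 V

E°cell = −ΔG°/(nF) = −(-416.8×10³)/((2)(96485)) = +2.160 V.
Since Tl³⁺/Tl⁺ is the cathode and Cr²⁺/Cr the anode, E°cell = E°(Tl³⁺/Tl⁺) − E°(Cr²⁺/Cr).
So E°(Tl³⁺/Tl⁺) = E°cell + E°(Cr²⁺/Cr) = +2.160 + (-0.91) = +1.25 V.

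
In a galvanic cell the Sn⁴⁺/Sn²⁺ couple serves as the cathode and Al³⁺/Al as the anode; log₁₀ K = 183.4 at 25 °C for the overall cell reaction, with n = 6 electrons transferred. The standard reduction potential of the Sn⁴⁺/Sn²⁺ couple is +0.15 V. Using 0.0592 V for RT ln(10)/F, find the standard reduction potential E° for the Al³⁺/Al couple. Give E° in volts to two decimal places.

-1.66 V

E°cell = (0.0592/n)·log K = (0.0592/6)(183.4) = +1.810 V.
Since Sn⁴⁺/Sn²⁺ is the cathode and Al³⁺/Al the anode, E°cell = E°(Sn⁴⁺/Sn²⁺) − E°(Al³⁺/Al).
So E°(Al³⁺/Al) = E°(Sn⁴⁺/Sn²⁺) − E°cell = (+0.15) − (+1.810) = -1.66 V.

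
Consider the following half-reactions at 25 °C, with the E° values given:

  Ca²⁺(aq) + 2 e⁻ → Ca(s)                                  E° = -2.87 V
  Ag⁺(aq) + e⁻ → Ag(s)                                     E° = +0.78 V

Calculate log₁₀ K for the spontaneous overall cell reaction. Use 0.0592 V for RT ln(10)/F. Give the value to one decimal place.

123.3

Cathode: Ag⁺/Ag; anode: Ca²⁺/Ca. E°cell = +3.65 V, n = 2.
log K = nE°cell / 0.0592 = (2)(+3.65) / 0.0592 = 123.3.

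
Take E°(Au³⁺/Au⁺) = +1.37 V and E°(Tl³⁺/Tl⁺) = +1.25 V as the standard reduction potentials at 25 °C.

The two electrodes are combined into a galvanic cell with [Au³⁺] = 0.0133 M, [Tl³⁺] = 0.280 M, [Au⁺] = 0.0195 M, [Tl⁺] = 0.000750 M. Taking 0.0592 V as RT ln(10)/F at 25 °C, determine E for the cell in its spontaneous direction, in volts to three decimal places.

Au³⁺/Au⁺ is the cathode (higher E°), Tl³⁺/Tl⁺ the anode: E°cell = +1.37 − (+1.25) = +0.12 V, n = 2.
Overall: Au³⁺(aq) + Tl⁺(aq) → Au⁺(aq) + Tl³⁺(aq)
Q = [Au⁺]·[Tl³⁺] / ([Au³⁺]·[Tl⁺]); log Q = 2.738.
E = E° − (0.0592/n) log Q = +0.12 − (0.0592/2)(2.738) = +0.039 V.

+0.039 V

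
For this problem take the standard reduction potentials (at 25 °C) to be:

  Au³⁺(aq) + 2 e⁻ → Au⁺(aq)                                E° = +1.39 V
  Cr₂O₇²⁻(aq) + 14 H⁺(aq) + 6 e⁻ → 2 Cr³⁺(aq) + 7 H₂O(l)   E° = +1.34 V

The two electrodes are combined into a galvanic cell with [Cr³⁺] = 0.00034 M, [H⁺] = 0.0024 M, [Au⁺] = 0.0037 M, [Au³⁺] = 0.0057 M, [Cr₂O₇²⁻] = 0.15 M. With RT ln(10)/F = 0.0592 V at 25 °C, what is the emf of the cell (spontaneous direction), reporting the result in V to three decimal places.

+0.357 V

Au³⁺/Au⁺ is the cathode (higher E°), Cr₂O₇²⁻/Cr³⁺ the anode: E°cell = +1.39 − (+1.34) = +0.05 V, n = 6.
Overall: 3 Au³⁺(aq) + 2 Cr³⁺(aq) + 7 H₂O(l) → 3 Au⁺(aq) + Cr₂O₇²⁻(aq) + 14 H⁺(aq)
Q = [Au⁺]^3·[Cr₂O₇²⁻]·[H⁺]^14 / ([Au³⁺]^3·[Cr³⁺]^2); log Q = -31.127.
E = E° − (0.0592/n) log Q = +0.05 − (0.0592/6)(-31.127) = +0.357 V.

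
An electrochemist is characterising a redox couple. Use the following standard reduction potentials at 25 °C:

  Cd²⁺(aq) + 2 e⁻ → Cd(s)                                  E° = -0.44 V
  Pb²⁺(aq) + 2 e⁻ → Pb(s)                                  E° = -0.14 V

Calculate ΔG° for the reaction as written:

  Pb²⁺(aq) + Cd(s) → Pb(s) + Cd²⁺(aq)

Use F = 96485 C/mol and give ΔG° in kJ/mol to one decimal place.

As written, Pb²⁺/Pb is reduced (cathode) and Cd²⁺/Cd is oxidised (anode), so E°cell = (-0.14) − (-0.44) = +0.30 V.
Balancing electrons gives n = 2.
ΔG° = −nFE° = −(2)(96485)(+0.30) = -57,891 J = -57.9 kJ/mol.

-57.9 kJ/mol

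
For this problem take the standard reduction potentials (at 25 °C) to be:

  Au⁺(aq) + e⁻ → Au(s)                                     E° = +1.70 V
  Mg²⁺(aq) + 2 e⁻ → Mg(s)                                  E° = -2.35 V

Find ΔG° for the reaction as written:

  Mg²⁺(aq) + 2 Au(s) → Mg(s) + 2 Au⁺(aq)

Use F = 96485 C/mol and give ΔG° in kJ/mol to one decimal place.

+781.5 kJ/mol

As written, Mg²⁺/Mg is reduced (cathode) and Au⁺/Au is oxidised (anode), so E°cell = (-2.35) − (+1.70) = -4.05 V.
Balancing electrons gives n = 2.
ΔG° = −nFE° = −(2)(96485)(-4.05) = 781,528 J = +781.5 kJ/mol.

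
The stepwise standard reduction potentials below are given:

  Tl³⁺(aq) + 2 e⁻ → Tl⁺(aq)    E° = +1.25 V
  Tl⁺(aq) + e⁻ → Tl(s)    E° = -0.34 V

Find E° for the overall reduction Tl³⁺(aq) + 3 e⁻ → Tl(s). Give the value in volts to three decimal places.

Since ΔG° = −nFE° is additive over sequential reductions, n₃E°₃ = n₁E°₁ + n₂E°₂.
E°₃ = (2×+1.25 + 1×-0.34) / 3 = (+2.160) / 3 = +0.720 V.

+0.720 V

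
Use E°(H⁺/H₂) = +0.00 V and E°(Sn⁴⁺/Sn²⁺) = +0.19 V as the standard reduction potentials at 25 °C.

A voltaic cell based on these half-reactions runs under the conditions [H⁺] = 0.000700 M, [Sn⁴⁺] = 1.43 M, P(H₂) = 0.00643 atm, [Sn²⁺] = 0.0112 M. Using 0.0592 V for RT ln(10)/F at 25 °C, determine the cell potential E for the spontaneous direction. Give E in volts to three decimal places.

Sn⁴⁺/Sn²⁺ is the cathode (higher E°), H⁺/H₂ the anode: E°cell = +0.19 − (+0.00) = +0.19 V, n = 2.
Overall: Sn⁴⁺(aq) + H₂(g) → Sn²⁺(aq) + 2 H⁺(aq)
Q = [Sn²⁺]·[H⁺]^2 / ([Sn⁴⁺]·P(H₂)); log Q = -6.224.
E = E° − (0.0592/n) log Q = +0.19 − (0.0592/2)(-6.224) = +0.374 V.

+0.374 V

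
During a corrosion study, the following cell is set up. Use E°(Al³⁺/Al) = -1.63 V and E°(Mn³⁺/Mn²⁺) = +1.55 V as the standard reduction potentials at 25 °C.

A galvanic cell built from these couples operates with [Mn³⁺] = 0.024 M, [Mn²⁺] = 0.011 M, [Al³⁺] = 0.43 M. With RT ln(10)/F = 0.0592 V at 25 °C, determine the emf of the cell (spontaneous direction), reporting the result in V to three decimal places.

+3.207 V

Mn³⁺/Mn²⁺ is the cathode (higher E°), Al³⁺/Al the anode: E°cell = +1.55 − (-1.63) = +3.18 V, n = 3.
Overall: 3 Mn³⁺(aq) + Al(s) → 3 Mn²⁺(aq) + Al³⁺(aq)
Q = [Mn²⁺]^3·[Al³⁺] / ([Mn³⁺]^3); log Q = -1.383.
E = E° − (0.0592/n) log Q = +3.18 − (0.0592/3)(-1.383) = +3.207 V.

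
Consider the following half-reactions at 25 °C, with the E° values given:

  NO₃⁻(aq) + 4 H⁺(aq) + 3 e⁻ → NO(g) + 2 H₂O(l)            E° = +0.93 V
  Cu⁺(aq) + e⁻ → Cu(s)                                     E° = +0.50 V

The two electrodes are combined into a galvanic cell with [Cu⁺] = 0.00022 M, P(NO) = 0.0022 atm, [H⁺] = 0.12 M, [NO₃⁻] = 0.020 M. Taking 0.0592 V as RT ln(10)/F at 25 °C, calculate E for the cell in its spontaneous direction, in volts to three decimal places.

+0.593 V

NO₃⁻/NO is the cathode (higher E°), Cu⁺/Cu the anode: E°cell = +0.93 − (+0.50) = +0.43 V, n = 3.
Overall: NO₃⁻(aq) + 4 H⁺(aq) + 3 Cu(s) → NO(g) + 2 H₂O(l) + 3 Cu⁺(aq)
Q = P(NO)·[Cu⁺]^3 / ([NO₃⁻]·[H⁺]^4); log Q = -8.248.
E = E° − (0.0592/n) log Q = +0.43 − (0.0592/3)(-8.248) = +0.593 V.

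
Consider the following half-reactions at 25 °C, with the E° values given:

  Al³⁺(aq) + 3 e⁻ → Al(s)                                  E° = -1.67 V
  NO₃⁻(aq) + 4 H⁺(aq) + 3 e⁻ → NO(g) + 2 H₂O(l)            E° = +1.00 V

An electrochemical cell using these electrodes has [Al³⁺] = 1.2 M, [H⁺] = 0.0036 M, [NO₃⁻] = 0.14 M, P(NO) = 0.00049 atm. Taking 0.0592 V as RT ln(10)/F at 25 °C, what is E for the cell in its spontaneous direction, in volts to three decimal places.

+2.524 V

NO₃⁻/NO is the cathode (higher E°), Al³⁺/Al the anode: E°cell = +1.00 − (-1.67) = +2.67 V, n = 3.
Overall: NO₃⁻(aq) + 4 H⁺(aq) + Al(s) → NO(g) + 2 H₂O(l) + Al³⁺(aq)
Q = P(NO)·[Al³⁺] / ([NO₃⁻]·[H⁺]^4); log Q = 7.398.
E = E° − (0.0592/n) log Q = +2.67 − (0.0592/3)(7.398) = +2.524 V.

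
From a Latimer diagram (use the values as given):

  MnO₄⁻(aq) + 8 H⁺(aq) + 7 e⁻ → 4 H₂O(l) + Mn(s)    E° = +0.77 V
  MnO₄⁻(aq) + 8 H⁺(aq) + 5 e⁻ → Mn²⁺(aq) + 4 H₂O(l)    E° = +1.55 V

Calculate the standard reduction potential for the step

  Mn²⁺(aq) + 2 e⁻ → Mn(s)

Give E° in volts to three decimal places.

Sequential free energies add, so n₃E°₃ = n₁E°₁ + n₂E°₂.
With n₃ = 7, and the known step contributing 5×(+1.55) V, the unknown satisfies 2·E° = 7×(+0.77) − 5×(+1.55) = -2.360.
E° = -2.360 / 2 = -1.180 V.

-1.180 V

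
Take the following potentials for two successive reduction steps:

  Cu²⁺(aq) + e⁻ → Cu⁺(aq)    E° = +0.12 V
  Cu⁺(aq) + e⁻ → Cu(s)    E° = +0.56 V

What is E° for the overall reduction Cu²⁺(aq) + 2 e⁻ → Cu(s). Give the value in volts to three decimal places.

Adding the free-energy changes (−nFE°) of the two steps gives −n₃FE°₃ = −n₁FE°₁ − n₂FE°₂.
E°₃ = (1×+0.12 + 1×+0.56) / 2 = (+0.680) / 2 = +0.340 V.

+0.340 V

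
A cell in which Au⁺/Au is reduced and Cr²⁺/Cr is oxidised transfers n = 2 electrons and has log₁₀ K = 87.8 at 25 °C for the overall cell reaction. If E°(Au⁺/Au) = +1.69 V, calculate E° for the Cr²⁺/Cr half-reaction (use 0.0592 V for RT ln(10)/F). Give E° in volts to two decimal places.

E°cell = (0.0592/n)·log K = (0.0592/2)(87.8) = +2.599 V.
Since Au⁺/Au is the cathode and Cr²⁺/Cr the anode, E°cell = E°(Au⁺/Au) − E°(Cr²⁺/Cr).
So E°(Cr²⁺/Cr) = E°(Au⁺/Au) − E°cell = (+1.69) − (+2.599) = -0.91 V.

-0.91 V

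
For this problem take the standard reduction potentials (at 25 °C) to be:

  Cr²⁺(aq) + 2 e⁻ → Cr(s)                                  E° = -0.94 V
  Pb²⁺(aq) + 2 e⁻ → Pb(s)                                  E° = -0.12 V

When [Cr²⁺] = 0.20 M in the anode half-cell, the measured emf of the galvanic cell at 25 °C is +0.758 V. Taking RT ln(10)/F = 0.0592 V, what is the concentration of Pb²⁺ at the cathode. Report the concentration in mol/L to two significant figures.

0.0016 M

Pb²⁺/Pb is the cathode, Cr²⁺/Cr the anode: E°cell = +0.82 V, n = 2.
Overall reaction: Pb²⁺(aq) + Cr(s) → Pb(s) + Cr²⁺(aq); Q = [Cr²⁺]^1/[Pb²⁺]^1.
From E = E° − (0.0592/n) log Q: log Q = (E° − E)·n/0.0592 = (+0.82 − (+0.758))·2/0.0592 = 2.0946.
So 1·log[Pb²⁺] = 1·log(0.2) − log Q = -0.6990 − (2.0946) = -2.7936; [Pb²⁺] = 10^(-2.7936) ≈ 0.0016 M.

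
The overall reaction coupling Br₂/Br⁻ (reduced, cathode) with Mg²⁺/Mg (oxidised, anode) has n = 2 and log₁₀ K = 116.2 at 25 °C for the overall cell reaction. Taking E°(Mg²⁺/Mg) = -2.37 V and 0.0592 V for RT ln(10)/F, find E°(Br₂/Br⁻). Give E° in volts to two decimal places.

E°cell = (0.0592/n)·log K = (0.0592/2)(116.2) = +3.440 V.
Since Br₂/Br⁻ is the cathode and Mg²⁺/Mg the anode, E°cell = E°(Br₂/Br⁻) − E°(Mg²⁺/Mg).
So E°(Br₂/Br⁻) = E°cell + E°(Mg²⁺/Mg) = +3.440 + (-2.37) = +1.07 V.

+1.07 V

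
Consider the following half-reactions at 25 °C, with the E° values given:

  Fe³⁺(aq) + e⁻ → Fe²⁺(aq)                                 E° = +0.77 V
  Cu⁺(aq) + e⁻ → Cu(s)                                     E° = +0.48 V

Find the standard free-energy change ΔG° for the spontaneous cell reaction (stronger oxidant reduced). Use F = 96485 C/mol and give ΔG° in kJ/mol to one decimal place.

Fe³⁺/Fe²⁺ (E° = +0.77 V) is the cathode; Cu⁺/Cu (E° = +0.48 V) is the anode, so E°cell = +0.29 V.
Balancing electrons gives n = 1 (lcm of 1 and 1).
ΔG° = −nFE° = −(1)(96485)(+0.29) = -27,981 J = -28.0 kJ/mol.

-28.0 kJ/mol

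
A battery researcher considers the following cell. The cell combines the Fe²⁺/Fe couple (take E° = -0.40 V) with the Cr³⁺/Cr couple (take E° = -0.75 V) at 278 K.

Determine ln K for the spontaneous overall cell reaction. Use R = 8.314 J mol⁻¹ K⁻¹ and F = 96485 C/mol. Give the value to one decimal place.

87.7

Cathode: Fe²⁺/Fe; anode: Cr³⁺/Cr. E°cell = (-0.40) − (-0.75) = +0.35 V, with n = 6.
ΔG° = −nFE° = −RT ln K, so ln K = nFE°/(RT) = (6)(96485)(+0.35) / ((8.314)(278)) = 87.665.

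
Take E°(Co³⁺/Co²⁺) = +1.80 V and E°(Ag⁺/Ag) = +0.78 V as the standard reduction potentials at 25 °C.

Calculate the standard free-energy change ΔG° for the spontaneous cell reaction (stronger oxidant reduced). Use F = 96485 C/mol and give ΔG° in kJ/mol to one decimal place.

Co³⁺/Co²⁺ (E° = +1.80 V) is the cathode; Ag⁺/Ag (E° = +0.78 V) is the anode, so E°cell = +1.02 V.
Balancing electrons gives n = 1 (lcm of 1 and 1).
ΔG° = −nFE° = −(1)(96485)(+1.02) = -98,415 J = -98.4 kJ/mol.

-98.4 kJ/mol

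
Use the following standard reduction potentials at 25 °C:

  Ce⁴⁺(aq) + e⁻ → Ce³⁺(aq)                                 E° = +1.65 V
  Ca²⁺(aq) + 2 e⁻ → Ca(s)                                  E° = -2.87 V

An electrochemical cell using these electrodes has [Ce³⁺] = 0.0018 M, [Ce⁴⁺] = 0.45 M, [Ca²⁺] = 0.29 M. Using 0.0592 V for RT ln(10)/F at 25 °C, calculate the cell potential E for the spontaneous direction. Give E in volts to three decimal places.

Ce⁴⁺/Ce³⁺ is the cathode (higher E°), Ca²⁺/Ca the anode: E°cell = +1.65 − (-2.87) = +4.52 V, n = 2.
Overall: 2 Ce⁴⁺(aq) + Ca(s) → 2 Ce³⁺(aq) + Ca²⁺(aq)
Q = [Ce³⁺]^2·[Ca²⁺] / ([Ce⁴⁺]^2); log Q = -5.333.
E = E° − (0.0592/n) log Q = +4.52 − (0.0592/2)(-5.333) = +4.678 V.

+4.678 V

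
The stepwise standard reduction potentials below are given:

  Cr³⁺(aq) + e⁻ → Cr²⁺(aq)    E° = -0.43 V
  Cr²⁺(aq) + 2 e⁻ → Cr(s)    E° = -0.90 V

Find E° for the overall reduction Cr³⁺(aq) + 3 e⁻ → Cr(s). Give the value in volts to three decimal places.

Adding the free-energy changes (−nFE°) of the two steps gives −n₃FE°₃ = −n₁FE°₁ − n₂FE°₂.
E°₃ = (1×-0.43 + 2×-0.90) / 3 = (-2.230) / 3 = -0.743 V.

-0.743 V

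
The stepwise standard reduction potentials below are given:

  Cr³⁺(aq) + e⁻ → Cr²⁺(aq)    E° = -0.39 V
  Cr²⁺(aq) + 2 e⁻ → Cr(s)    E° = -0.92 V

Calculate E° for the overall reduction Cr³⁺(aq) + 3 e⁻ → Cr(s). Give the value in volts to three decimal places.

-0.743 V

Since ΔG° = −nFE° is additive over sequential reductions, n₃E°₃ = n₁E°₁ + n₂E°₂.
E°₃ = (1×-0.39 + 2×-0.92) / 3 = (-2.230) / 3 = -0.743 V.
Simply averaging or adding the two E° values would be wrong; the electron-weighted sum is required.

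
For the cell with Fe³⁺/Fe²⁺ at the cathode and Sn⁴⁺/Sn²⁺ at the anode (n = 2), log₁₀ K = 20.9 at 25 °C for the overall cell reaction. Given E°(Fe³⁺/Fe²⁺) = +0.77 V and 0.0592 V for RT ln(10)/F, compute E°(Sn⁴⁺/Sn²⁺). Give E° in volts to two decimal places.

+0.15 V

E°cell = (0.0592/n)·log K = (0.0592/2)(20.9) = +0.619 V.
Since Fe³⁺/Fe²⁺ is the cathode and Sn⁴⁺/Sn²⁺ the anode, E°cell = E°(Fe³⁺/Fe²⁺) − E°(Sn⁴⁺/Sn²⁺).
So E°(Sn⁴⁺/Sn²⁺) = E°(Fe³⁺/Fe²⁺) − E°cell = (+0.77) − (+0.619) = +0.15 V.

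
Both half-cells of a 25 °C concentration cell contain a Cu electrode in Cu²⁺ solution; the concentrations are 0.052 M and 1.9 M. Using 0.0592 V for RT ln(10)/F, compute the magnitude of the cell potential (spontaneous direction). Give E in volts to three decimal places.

For a concentration cell E°cell = 0. The 1.9 M side is the cathode (reduction is favoured where [Cu²⁺] is higher).
With n = 2, E = −(0.0592/2) log([Cu²⁺]ₐₙ/[Cu²⁺]꜀ₐₜ) = −(0.0592/2) log(0.052/1.9) = −(0.0592/2)(-1.563) = +0.046 V.

+0.046 V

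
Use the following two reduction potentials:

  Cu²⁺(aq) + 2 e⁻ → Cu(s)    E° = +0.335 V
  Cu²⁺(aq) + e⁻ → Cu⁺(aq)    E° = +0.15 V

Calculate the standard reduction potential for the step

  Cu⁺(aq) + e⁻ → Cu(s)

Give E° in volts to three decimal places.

Sequential free energies add, so n₃E°₃ = n₁E°₁ + n₂E°₂.
With n₃ = 2, and the known step contributing 1×(+0.15) V, the unknown satisfies 1·E° = 2×(+0.335) − 1×(+0.15) = +0.520.
E° = +0.520 / 1 = +0.520 V.

+0.520 V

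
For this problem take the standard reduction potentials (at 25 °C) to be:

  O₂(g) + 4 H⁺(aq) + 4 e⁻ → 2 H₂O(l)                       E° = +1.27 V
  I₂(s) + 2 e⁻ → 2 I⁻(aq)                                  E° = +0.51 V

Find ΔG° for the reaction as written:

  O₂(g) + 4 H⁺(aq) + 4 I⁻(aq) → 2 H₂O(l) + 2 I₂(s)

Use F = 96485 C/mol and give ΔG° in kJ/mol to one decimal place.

As written, O₂/H₂O is reduced (cathode) and I₂/I⁻ is oxidised (anode), so E°cell = (+1.27) − (+0.51) = +0.76 V.
Balancing electrons gives n = 4.
ΔG° = −nFE° = −(4)(96485)(+0.76) = -293,314 J = -293.3 kJ/mol.

-293.3 kJ/mol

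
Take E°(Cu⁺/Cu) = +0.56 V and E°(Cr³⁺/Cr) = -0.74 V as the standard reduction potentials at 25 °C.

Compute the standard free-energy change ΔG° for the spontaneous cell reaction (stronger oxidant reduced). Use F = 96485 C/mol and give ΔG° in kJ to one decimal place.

Cu⁺/Cu (E° = +0.56 V) is the cathode; Cr³⁺/Cr (E° = -0.74 V) is the anode, so E°cell = +1.30 V.
Balancing electrons gives n = 3 (lcm of 1 and 3).
ΔG° = −nFE° = −(3)(96485)(+1.30) = -376,292 J = -376.3 kJ.

-376.3 kJ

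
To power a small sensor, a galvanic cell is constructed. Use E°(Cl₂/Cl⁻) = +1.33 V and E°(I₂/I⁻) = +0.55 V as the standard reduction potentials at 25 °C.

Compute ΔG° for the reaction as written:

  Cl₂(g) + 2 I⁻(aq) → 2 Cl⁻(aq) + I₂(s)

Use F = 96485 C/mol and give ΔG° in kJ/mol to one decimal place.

-150.5 kJ/mol

As written, Cl₂/Cl⁻ is reduced (cathode) and I₂/I⁻ is oxidised (anode), so E°cell = (+1.33) − (+0.55) = +0.78 V.
Balancing electrons gives n = 2.
ΔG° = −nFE° = −(2)(96485)(+0.78) = -150,517 J = -150.5 kJ/mol.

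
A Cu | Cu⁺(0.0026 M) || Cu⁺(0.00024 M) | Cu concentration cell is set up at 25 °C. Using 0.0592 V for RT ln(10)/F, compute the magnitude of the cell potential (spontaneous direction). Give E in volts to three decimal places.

For a concentration cell E°cell = 0. The 0.0026 M side is the cathode (reduction is favoured where [Cu⁺] is higher).
With n = 1, E = −(0.0592/1) log([Cu⁺]ₐₙ/[Cu⁺]꜀ₐₜ) = −(0.0592/1) log(0.00024/0.0026) = −(0.0592/1)(-1.035) = +0.061 V.

+0.061 V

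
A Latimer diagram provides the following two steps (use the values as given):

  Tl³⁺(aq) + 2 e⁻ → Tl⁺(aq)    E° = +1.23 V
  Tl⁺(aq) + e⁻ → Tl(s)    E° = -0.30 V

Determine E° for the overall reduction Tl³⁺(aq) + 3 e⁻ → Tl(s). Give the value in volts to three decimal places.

+0.720 V

Standard free energies of sequential steps add: ΔG°₃ = ΔG°₁ + ΔG°₂, so n₃E°₃ = n₁E°₁ + n₂E°₂.
E°₃ = (2×+1.23 + 1×-0.30) / 3 = (+2.160) / 3 = +0.720 V.
Simply averaging or adding the two E° values would be wrong; the electron-weighted sum is required.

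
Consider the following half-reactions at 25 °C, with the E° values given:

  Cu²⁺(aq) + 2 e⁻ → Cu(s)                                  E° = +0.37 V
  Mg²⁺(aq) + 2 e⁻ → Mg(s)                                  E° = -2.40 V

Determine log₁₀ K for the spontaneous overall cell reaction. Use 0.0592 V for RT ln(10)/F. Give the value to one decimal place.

93.6

Cathode: Cu²⁺/Cu; anode: Mg²⁺/Mg. E°cell = +2.77 V, n = 2.
log K = nE°cell / 0.0592 = (2)(+2.77) / 0.0592 = 93.6.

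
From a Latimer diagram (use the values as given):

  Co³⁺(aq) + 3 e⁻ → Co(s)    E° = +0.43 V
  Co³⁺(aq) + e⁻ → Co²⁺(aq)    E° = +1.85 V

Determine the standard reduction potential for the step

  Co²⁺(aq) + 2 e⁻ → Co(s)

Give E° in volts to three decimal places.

-0.280 V

Sequential free energies add, so n₃E°₃ = n₁E°₁ + n₂E°₂.
With n₃ = 3, and the known step contributing 1×(+1.85) V, the unknown satisfies 2·E° = 3×(+0.43) − 1×(+1.85) = -0.560.
E° = -0.560 / 2 = -0.280 V.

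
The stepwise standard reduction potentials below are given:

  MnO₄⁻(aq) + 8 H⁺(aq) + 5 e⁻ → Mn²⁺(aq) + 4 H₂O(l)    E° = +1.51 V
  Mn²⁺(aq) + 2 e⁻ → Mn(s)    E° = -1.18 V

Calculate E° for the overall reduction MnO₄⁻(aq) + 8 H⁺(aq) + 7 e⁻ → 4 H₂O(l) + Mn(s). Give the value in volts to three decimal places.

Adding the free-energy changes (−nFE°) of the two steps gives −n₃FE°₃ = −n₁FE°₁ − n₂FE°₂.
E°₃ = (5×+1.51 + 2×-1.18) / 7 = (+5.190) / 7 = +0.741 V.
Simply averaging or adding the two E° values would be wrong; the electron-weighted sum is required.

+0.741 V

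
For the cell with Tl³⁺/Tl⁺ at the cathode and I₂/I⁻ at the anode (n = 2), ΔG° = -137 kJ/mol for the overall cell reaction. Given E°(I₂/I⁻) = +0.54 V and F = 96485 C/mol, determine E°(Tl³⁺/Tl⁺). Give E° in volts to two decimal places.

+1.25 V

E°cell = −ΔG°/(nF) = −(-137×10³)/((2)(96485)) = +0.710 V.
Since Tl³⁺/Tl⁺ is the cathode and I₂/I⁻ the anode, E°cell = E°(Tl³⁺/Tl⁺) − E°(I₂/I⁻).
So E°(Tl³⁺/Tl⁺) = E°cell + E°(I₂/I⁻) = +0.710 + (+0.54) = +1.25 V.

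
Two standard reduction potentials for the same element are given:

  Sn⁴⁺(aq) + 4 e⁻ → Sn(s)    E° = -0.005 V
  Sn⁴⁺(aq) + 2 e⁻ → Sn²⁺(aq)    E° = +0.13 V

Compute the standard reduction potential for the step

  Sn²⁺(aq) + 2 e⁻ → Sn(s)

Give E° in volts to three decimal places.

Sequential free energies add, so n₃E°₃ = n₁E°₁ + n₂E°₂.
With n₃ = 4, and the known step contributing 2×(+0.13) V, the unknown satisfies 2·E° = 4×(-0.005) − 2×(+0.13) = -0.280.
E° = -0.280 / 2 = -0.140 V.

-0.140 V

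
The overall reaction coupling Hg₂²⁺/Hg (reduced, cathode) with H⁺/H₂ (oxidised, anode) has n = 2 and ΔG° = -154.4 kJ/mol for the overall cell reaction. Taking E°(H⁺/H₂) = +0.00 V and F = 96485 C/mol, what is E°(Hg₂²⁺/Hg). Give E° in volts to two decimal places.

E°cell = −ΔG°/(nF) = −(-154.4×10³)/((2)(96485)) = +0.800 V.
Since Hg₂²⁺/Hg is the cathode and H⁺/H₂ the anode, E°cell = E°(Hg₂²⁺/Hg) − E°(H⁺/H₂).
So E°(Hg₂²⁺/Hg) = E°cell + E°(H⁺/H₂) = +0.800 + (+0.00) = +0.80 V.

+0.80 V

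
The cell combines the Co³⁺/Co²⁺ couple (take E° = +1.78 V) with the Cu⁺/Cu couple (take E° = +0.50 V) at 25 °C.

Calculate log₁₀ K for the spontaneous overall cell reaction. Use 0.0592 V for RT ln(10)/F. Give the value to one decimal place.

Cathode: Co³⁺/Co²⁺; anode: Cu⁺/Cu. E°cell = +1.28 V, n = 1.
log K = nE°cell / 0.0592 = (1)(+1.28) / 0.0592 = 21.6.

21.6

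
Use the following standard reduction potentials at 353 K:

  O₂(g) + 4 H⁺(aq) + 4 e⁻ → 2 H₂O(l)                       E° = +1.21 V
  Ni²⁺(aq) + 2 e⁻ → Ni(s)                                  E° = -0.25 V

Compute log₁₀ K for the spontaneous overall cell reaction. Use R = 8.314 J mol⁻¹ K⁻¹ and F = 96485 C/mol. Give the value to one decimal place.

83.4

Cathode: O₂/H₂O; anode: Ni²⁺/Ni. E°cell = (+1.21) − (-0.25) = +1.46 V, with n = 4.
ΔG° = −nFE° = −RT ln K, so ln K = nFE°/(RT) = (4)(96485)(+1.46) / ((8.314)(353)) = 191.994.
log₁₀ K = 191.994 / ln 10 = 83.4.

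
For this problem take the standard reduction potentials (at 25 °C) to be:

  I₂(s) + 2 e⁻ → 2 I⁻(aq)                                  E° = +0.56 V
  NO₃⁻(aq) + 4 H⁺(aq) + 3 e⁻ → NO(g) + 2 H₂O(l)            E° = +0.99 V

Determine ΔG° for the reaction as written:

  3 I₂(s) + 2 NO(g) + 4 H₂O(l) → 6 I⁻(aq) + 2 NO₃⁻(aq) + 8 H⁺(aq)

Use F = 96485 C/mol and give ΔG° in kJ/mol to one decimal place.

As written, I₂/I⁻ is reduced (cathode) and NO₃⁻/NO is oxidised (anode), so E°cell = (+0.56) − (+0.99) = -0.43 V.
Balancing electrons gives n = 6.
ΔG° = −nFE° = −(6)(96485)(-0.43) = 248,931 J = +248.9 kJ/mol.

+248.9 kJ/mol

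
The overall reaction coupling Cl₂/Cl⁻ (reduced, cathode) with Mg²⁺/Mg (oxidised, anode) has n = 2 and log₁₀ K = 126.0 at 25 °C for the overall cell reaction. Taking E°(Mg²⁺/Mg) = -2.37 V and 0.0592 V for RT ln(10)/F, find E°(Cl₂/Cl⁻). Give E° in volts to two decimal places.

+1.36 V

E°cell = (0.0592/n)·log K = (0.0592/2)(126.0) = +3.730 V.
Since Cl₂/Cl⁻ is the cathode and Mg²⁺/Mg the anode, E°cell = E°(Cl₂/Cl⁻) − E°(Mg²⁺/Mg).
So E°(Cl₂/Cl⁻) = E°cell + E°(Mg²⁺/Mg) = +3.730 + (-2.37) = +1.36 V.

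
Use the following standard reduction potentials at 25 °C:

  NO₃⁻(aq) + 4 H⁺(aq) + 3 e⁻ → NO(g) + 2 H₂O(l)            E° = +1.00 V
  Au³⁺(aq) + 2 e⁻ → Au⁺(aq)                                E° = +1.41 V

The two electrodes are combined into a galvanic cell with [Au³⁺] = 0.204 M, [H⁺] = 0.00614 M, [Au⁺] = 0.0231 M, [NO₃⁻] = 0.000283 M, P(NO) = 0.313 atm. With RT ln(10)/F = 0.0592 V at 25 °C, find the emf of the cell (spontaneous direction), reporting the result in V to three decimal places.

+0.673 V

Au³⁺/Au⁺ is the cathode (higher E°), NO₃⁻/NO the anode: E°cell = +1.41 − (+1.00) = +0.41 V, n = 6.
Overall: 3 Au³⁺(aq) + 2 NO(g) + 4 H₂O(l) → 3 Au⁺(aq) + 2 NO₃⁻(aq) + 8 H⁺(aq)
Q = [Au⁺]^3·[NO₃⁻]^2·[H⁺]^8 / ([Au³⁺]^3·P(NO)^2); log Q = -26.620.
E = E° − (0.0592/n) log Q = +0.41 − (0.0592/6)(-26.620) = +0.673 V.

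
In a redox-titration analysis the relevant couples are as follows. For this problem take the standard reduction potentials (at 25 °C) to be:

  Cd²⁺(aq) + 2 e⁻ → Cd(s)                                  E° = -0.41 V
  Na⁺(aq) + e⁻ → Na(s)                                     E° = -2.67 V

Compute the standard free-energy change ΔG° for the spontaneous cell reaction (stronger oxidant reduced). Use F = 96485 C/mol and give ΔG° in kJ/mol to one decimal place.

Cd²⁺/Cd (E° = -0.41 V) is the cathode; Na⁺/Na (E° = -2.67 V) is the anode, so E°cell = +2.26 V.
Balancing electrons gives n = 2 (lcm of 2 and 1).
ΔG° = −nFE° = −(2)(96485)(+2.26) = -436,112 J = -436.1 kJ/mol.

-436.1 kJ/mol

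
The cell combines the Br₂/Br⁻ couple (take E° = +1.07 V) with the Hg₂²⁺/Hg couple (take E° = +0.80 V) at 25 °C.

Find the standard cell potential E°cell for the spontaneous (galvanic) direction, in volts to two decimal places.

+0.27 V

The Br₂/Br⁻ couple has the higher reduction potential, so it is the cathode; Hg₂²⁺/Hg is oxidised at the anode.
E°cell = E°(cathode) − E°(anode) = (+1.07) − (+0.80) = +0.27 V.
Since E°cell > 0, the reaction is spontaneous under standard conditions.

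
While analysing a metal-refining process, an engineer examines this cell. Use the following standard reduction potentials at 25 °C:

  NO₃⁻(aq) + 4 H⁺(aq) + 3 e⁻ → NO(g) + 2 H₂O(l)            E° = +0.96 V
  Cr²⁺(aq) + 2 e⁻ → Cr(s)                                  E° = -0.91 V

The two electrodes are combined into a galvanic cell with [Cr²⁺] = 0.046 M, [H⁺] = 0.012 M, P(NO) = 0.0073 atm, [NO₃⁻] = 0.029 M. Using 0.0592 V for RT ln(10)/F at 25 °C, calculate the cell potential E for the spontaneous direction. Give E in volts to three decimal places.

NO₃⁻/NO is the cathode (higher E°), Cr²⁺/Cr the anode: E°cell = +0.96 − (-0.91) = +1.87 V, n = 6.
Overall: 2 NO₃⁻(aq) + 8 H⁺(aq) + 3 Cr(s) → 2 NO(g) + 4 H₂O(l) + 3 Cr²⁺(aq)
Q = P(NO)^2·[Cr²⁺]^3 / ([NO₃⁻]^2·[H⁺]^8); log Q = 10.157.
E = E° − (0.0592/n) log Q = +1.87 − (0.0592/6)(10.157) = +1.770 V.

+1.770 V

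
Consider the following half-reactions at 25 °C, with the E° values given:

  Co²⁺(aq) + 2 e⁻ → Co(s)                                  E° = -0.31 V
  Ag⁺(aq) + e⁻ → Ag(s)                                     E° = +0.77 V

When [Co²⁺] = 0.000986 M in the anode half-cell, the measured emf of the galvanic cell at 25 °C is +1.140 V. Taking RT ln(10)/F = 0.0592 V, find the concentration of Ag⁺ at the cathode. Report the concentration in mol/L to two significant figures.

0.32 M

Ag⁺/Ag is the cathode, Co²⁺/Co the anode: E°cell = +1.08 V, n = 2.
Overall reaction: 2 Ag⁺(aq) + Co(s) → 2 Ag(s) + Co²⁺(aq); Q = [Co²⁺]^1/[Ag⁺]^2.
From E = E° − (0.0592/n) log Q: log Q = (E° − E)·n/0.0592 = (+1.08 − (+1.140))·2/0.0592 = -2.0270.
So 2·log[Ag⁺] = 1·log(0.000986) − log Q = -3.0061 − (-2.0270) = -0.9791; log[Ag⁺] = -0.9791 / 2 = -0.4895; [Ag⁺] = 10^(-0.4895) ≈ 0.32 M.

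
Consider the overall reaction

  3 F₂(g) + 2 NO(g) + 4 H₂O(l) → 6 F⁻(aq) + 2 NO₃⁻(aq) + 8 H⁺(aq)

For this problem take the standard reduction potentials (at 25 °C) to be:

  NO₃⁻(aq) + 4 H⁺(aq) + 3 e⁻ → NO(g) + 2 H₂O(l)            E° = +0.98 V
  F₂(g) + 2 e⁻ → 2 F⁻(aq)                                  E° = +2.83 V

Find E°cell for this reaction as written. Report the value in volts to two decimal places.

The F₂/F⁻ couple has the higher reduction potential, so it is the cathode; NO₃⁻/NO is oxidised at the anode.
E°cell = E°(cathode) − E°(anode) = (+2.83) − (+0.98) = +1.85 V.

+1.85 V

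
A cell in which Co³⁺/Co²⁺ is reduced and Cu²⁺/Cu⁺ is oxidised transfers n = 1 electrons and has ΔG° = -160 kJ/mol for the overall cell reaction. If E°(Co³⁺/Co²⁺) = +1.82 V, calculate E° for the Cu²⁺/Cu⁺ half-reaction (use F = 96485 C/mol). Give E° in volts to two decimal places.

+0.16 V

E°cell = −ΔG°/(nF) = −(-160×10³)/((1)(96485)) = +1.658 V.
Since Co³⁺/Co²⁺ is the cathode and Cu²⁺/Cu⁺ the anode, E°cell = E°(Co³⁺/Co²⁺) − E°(Cu²⁺/Cu⁺).
So E°(Cu²⁺/Cu⁺) = E°(Co³⁺/Co²⁺) − E°cell = (+1.82) − (+1.658) = +0.16 V.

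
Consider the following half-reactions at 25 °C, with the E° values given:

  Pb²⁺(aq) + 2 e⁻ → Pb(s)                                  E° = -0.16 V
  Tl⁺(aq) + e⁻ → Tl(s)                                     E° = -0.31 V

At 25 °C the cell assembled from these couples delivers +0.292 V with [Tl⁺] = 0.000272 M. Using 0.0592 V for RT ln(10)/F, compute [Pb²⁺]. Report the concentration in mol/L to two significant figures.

0.0046 M

Pb²⁺/Pb is the cathode, Tl⁺/Tl the anode: E°cell = +0.15 V, n = 2.
Overall reaction: Pb²⁺(aq) + 2 Tl(s) → Pb(s) + 2 Tl⁺(aq); Q = [Tl⁺]^2/[Pb²⁺]^1.
From E = E° − (0.0592/n) log Q: log Q = (E° − E)·n/0.0592 = (+0.15 − (+0.292))·2/0.0592 = -4.7973.
So 1·log[Pb²⁺] = 2·log(0.000272) − log Q = -7.1309 − (-4.7973) = -2.3336; [Pb²⁺] = 10^(-2.3336) ≈ 0.0046 M.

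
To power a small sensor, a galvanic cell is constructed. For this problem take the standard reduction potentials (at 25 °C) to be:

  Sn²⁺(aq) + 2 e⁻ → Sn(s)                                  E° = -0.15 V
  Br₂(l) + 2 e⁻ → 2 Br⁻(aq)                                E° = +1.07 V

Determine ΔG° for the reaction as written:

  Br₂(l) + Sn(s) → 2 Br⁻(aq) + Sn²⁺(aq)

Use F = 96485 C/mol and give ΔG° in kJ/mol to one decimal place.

-235.4 kJ/mol

As written, Br₂/Br⁻ is reduced (cathode) and Sn²⁺/Sn is oxidised (anode), so E°cell = (+1.07) − (-0.15) = +1.22 V.
Balancing electrons gives n = 2.
ΔG° = −nFE° = −(2)(96485)(+1.22) = -235,423 J = -235.4 kJ/mol.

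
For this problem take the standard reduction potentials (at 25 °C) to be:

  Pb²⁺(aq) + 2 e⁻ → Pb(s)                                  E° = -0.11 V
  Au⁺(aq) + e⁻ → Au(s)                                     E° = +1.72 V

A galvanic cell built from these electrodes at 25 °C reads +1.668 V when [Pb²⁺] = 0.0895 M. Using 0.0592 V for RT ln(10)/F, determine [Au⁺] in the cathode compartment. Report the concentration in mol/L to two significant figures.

0.00055 M

Au⁺/Au is the cathode, Pb²⁺/Pb the anode: E°cell = +1.83 V, n = 2.
Overall reaction: 2 Au⁺(aq) + Pb(s) → 2 Au(s) + Pb²⁺(aq); Q = [Pb²⁺]^1/[Au⁺]^2.
From E = E° − (0.0592/n) log Q: log Q = (E° − E)·n/0.0592 = (+1.83 − (+1.668))·2/0.0592 = 5.4730.
So 2·log[Au⁺] = 1·log(0.0895) − log Q = -1.0482 − (5.4730) = -6.5212; log[Au⁺] = -6.5212 / 2 = -3.2606; [Au⁺] = 10^(-3.2606) ≈ 0.00055 M.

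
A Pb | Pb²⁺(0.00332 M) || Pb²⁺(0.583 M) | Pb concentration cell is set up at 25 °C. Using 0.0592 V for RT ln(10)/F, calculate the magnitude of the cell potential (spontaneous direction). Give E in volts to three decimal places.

+0.066 V

For a concentration cell E°cell = 0. The 0.583 M side is the cathode (reduction is favoured where [Pb²⁺] is higher).
With n = 2, E = −(0.0592/2) log([Pb²⁺]ₐₙ/[Pb²⁺]꜀ₐₜ) = −(0.0592/2) log(0.00332/0.583) = −(0.0592/2)(-2.245) = +0.066 V.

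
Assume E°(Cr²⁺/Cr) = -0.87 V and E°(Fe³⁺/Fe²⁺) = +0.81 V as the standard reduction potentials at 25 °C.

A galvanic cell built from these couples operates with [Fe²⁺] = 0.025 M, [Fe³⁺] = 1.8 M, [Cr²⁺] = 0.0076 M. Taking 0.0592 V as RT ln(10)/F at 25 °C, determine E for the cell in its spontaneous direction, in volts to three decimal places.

+1.853 V

Fe³⁺/Fe²⁺ is the cathode (higher E°), Cr²⁺/Cr the anode: E°cell = +0.81 − (-0.87) = +1.68 V, n = 2.
Overall: 2 Fe³⁺(aq) + Cr(s) → 2 Fe²⁺(aq) + Cr²⁺(aq)
Q = [Fe²⁺]^2·[Cr²⁺] / ([Fe³⁺]^2); log Q = -5.834.
E = E° − (0.0592/n) log Q = +1.68 − (0.0592/2)(-5.834) = +1.853 V.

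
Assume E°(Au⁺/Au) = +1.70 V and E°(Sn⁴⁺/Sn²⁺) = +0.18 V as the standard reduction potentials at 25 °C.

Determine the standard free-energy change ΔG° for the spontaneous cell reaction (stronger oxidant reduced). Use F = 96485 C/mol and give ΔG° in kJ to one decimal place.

Au⁺/Au (E° = +1.70 V) is the cathode; Sn⁴⁺/Sn²⁺ (E° = +0.18 V) is the anode, so E°cell = +1.52 V.
Balancing electrons gives n = 2 (lcm of 1 and 2).
ΔG° = −nFE° = −(2)(96485)(+1.52) = -293,314 J = -293.3 kJ.

-293.3 kJ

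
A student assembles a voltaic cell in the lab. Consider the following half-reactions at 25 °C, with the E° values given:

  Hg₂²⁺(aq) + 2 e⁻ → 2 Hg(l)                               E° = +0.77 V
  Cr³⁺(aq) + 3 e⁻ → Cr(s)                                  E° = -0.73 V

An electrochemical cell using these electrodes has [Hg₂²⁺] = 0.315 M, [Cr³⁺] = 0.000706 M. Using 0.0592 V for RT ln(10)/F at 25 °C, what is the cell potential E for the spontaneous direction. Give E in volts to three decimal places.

Hg₂²⁺/Hg is the cathode (higher E°), Cr³⁺/Cr the anode: E°cell = +0.77 − (-0.73) = +1.50 V, n = 6.
Overall: 3 Hg₂²⁺(aq) + 2 Cr(s) → 6 Hg(l) + 2 Cr³⁺(aq)
Q = [Cr³⁺]^2 / ([Hg₂²⁺]^3); log Q = -4.797.
E = E° − (0.0592/n) log Q = +1.50 − (0.0592/6)(-4.797) = +1.547 V.

+1.547 V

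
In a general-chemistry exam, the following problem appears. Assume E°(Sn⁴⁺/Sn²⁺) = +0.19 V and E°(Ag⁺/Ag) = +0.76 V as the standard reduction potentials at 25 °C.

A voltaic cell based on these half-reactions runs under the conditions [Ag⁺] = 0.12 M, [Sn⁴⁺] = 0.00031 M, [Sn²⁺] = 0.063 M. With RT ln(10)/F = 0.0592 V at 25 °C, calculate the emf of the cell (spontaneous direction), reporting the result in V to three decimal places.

+0.584 V

Ag⁺/Ag is the cathode (higher E°), Sn⁴⁺/Sn²⁺ the anode: E°cell = +0.76 − (+0.19) = +0.57 V, n = 2.
Overall: 2 Ag⁺(aq) + Sn²⁺(aq) → 2 Ag(s) + Sn⁴⁺(aq)
Q = [Sn⁴⁺] / ([Ag⁺]^2·[Sn²⁺]); log Q = -0.466.
E = E° − (0.0592/n) log Q = +0.57 − (0.0592/2)(-0.466) = +0.584 V.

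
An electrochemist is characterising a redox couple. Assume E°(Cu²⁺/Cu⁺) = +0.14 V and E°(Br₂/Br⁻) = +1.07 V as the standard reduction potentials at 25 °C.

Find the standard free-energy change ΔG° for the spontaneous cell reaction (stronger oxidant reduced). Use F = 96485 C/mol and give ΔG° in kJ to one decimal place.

-179.5 kJ

Br₂/Br⁻ (E° = +1.07 V) is the cathode; Cu²⁺/Cu⁺ (E° = +0.14 V) is the anode, so E°cell = +0.93 V.
Balancing electrons gives n = 2 (lcm of 2 and 1).
ΔG° = −nFE° = −(2)(96485)(+0.93) = -179,462 J = -179.5 kJ.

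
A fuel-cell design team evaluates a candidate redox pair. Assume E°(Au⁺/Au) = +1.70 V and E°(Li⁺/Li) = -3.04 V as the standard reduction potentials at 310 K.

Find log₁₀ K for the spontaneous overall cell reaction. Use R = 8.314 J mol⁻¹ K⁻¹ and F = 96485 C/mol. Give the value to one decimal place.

77.1

Cathode: Au⁺/Au; anode: Li⁺/Li. E°cell = (+1.70) − (-3.04) = +4.74 V, with n = 1.
ΔG° = −nFE° = −RT ln K, so ln K = nFE°/(RT) = (1)(96485)(+4.74) / ((8.314)(310)) = 177.446.
log₁₀ K = 177.446 / ln 10 = 77.1.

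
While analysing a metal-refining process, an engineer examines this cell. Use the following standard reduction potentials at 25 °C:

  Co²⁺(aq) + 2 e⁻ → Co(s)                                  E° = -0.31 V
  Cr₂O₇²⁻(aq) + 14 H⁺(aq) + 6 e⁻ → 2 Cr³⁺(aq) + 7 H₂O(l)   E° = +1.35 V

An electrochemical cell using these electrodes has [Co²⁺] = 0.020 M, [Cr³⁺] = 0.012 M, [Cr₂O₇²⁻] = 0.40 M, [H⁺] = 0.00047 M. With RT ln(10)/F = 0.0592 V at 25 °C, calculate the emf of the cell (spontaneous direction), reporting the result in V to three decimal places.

+1.285 V

Cr₂O₇²⁻/Cr³⁺ is the cathode (higher E°), Co²⁺/Co the anode: E°cell = +1.35 − (-0.31) = +1.66 V, n = 6.
Overall: Cr₂O₇²⁻(aq) + 14 H⁺(aq) + 3 Co(s) → 2 Cr³⁺(aq) + 7 H₂O(l) + 3 Co²⁺(aq)
Q = [Cr³⁺]^2·[Co²⁺]^3 / ([Cr₂O₇²⁻]·[H⁺]^14); log Q = 38.050.
E = E° − (0.0592/n) log Q = +1.66 − (0.0592/6)(38.050) = +1.285 V.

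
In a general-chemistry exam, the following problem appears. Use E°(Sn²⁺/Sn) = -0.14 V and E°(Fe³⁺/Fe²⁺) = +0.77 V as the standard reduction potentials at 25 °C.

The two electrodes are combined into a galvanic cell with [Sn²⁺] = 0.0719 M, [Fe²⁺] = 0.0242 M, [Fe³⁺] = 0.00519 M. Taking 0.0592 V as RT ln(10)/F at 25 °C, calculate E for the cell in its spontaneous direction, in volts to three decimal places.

+0.904 V

Fe³⁺/Fe²⁺ is the cathode (higher E°), Sn²⁺/Sn the anode: E°cell = +0.77 − (-0.14) = +0.91 V, n = 2.
Overall: 2 Fe³⁺(aq) + Sn(s) → 2 Fe²⁺(aq) + Sn²⁺(aq)
Q = [Fe²⁺]^2·[Sn²⁺] / ([Fe³⁺]^2); log Q = 0.194.
E = E° − (0.0592/n) log Q = +0.91 − (0.0592/2)(0.194) = +0.904 V.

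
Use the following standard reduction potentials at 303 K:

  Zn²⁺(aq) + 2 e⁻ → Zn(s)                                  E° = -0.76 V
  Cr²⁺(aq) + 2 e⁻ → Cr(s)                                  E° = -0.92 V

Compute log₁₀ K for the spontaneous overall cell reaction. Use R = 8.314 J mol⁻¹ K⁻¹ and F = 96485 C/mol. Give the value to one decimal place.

5.3

Cathode: Zn²⁺/Zn; anode: Cr²⁺/Cr. E°cell = (-0.76) − (-0.92) = +0.16 V, with n = 2.
ΔG° = −nFE° = −RT ln K, so ln K = nFE°/(RT) = (2)(96485)(+0.16) / ((8.314)(303)) = 12.256.
log₁₀ K = 12.256 / ln 10 = 5.3.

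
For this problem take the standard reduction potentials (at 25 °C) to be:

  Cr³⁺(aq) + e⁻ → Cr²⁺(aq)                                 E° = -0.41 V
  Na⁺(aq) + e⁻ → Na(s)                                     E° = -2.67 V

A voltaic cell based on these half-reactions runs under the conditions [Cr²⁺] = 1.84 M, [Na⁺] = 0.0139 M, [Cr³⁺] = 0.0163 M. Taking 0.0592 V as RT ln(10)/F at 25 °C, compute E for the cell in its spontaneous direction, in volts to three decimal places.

+2.248 V

Cr³⁺/Cr²⁺ is the cathode (higher E°), Na⁺/Na the anode: E°cell = -0.41 − (-2.67) = +2.26 V, n = 1.
Overall: Cr³⁺(aq) + Na(s) → Cr²⁺(aq) + Na⁺(aq)
Q = [Cr²⁺]·[Na⁺] / ([Cr³⁺]); log Q = 0.196.
E = E° − (0.0592/n) log Q = +2.26 − (0.0592/1)(0.196) = +2.248 V.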